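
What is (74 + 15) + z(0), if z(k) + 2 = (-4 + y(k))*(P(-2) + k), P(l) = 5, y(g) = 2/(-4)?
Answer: 129/2 ≈ 64.500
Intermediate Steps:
y(g) = -½ (y(g) = 2*(-¼) = -½)
z(k) = -49/2 - 9*k/2 (z(k) = -2 + (-4 - ½)*(5 + k) = -2 - 9*(5 + k)/2 = -2 + (-45/2 - 9*k/2) = -49/2 - 9*k/2)
(74 + 15) + z(0) = (74 + 15) + (-49/2 - 9/2*0) = 89 + (-49/2 + 0) = 89 - 49/2 = 129/2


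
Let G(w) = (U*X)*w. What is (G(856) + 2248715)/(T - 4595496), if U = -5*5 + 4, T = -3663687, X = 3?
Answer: -2194787/8259183 ≈ -0.26574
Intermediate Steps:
U = -21 (U = -25 + 4 = -21)
G(w) = -63*w (G(w) = (-21*3)*w = -63*w)
(G(856) + 2248715)/(T - 4595496) = (-63*856 + 2248715)/(-3663687 - 4595496) = (-53928 + 2248715)/(-8259183) = 2194787*(-1/8259183) = -2194787/8259183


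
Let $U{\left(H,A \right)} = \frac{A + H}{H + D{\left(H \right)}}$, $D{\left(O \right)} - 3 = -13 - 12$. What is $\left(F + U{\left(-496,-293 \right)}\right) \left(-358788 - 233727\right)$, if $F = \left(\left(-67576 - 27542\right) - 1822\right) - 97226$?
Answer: $\frac{8513357009355}{74} \approx 1.1505 \cdot 10^{11}$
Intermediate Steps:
$F = -194166$ ($F = \left(-95118 - 1822\right) - 97226 = -96940 - 97226 = -194166$)
$D{\left(O \right)} = -22$ ($D{\left(O \right)} = 3 - 25 = -22$)
$U{\left(H,A \right)} = \frac{A + H}{-22 + H}$ ($U{\left(H,A \right)} = \frac{A + H}{H - 22} = \frac{A + H}{-22 + H}$)
$\left(F + U{\left(-496,-293 \right)}\right) \left(-358788 - 233727\right) = \left(-194166 + \frac{-293 - 496}{-22 - 496}\right) \left(-358788 - 233727\right) = \left(-194166 + \frac{1}{-518} \left(-789\right)\right) \left(-592515\right) = \left(-194166 - - \frac{789}{518}\right) \left(-592515\right) = \left(-194166 + \frac{789}{518}\right) \left(-592515\right) = \left(- \frac{100577199}{518}\right) \left(-592515\right) = \frac{8513357009355}{74}$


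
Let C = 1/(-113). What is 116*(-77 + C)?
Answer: -1009432/113 ≈ -8933.0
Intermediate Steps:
C = -1/113 ≈ -0.0088496
116*(-77 + C) = 116*(-77 - 1/113) = 116*(-8702/113) = -1009432/113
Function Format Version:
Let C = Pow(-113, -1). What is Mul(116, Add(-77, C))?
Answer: Rational(-1009432, 113) ≈ -8933.0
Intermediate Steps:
C = Rational(-1, 113) ≈ -0.0088496
Mul(116, Add(-77, C)) = Mul(116, Add(-77, Rational(-1, 113))) = Mul(116, Rational(-8702, 113)) = Rational(-1009432, 113)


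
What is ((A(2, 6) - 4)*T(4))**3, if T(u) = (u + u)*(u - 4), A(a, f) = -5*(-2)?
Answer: 0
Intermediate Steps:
A(a, f) = 10
T(u) = 2*u*(-4 + u) (T(u) = (2*u)*(-4 + u) = 2*u*(-4 + u))
((A(2, 6) - 4)*T(4))**3 = ((10 - 4)*(2*4*(-4 + 4)))**3 = (6*(2*4*0))**3 = (6*0)**3 = 0**3 = 0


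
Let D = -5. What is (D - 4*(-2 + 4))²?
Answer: 169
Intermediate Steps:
(D - 4*(-2 + 4))² = (-5 - 4*(-2 + 4))² = (-5 - 4*2)² = (-5 - 8)² = (-13)² = 169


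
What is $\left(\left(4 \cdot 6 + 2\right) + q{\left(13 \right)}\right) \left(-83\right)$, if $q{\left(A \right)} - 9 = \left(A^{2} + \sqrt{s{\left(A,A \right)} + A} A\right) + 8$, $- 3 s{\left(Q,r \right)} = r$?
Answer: $-17596 - \frac{1079 \sqrt{78}}{3} \approx -20773.0$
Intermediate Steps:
$s{\left(Q,r \right)} = - \frac{r}{3}$
$q{\left(A \right)} = 17 + A^{2} + \frac{\sqrt{6} A^{\frac{3}{2}}}{3}$ ($q{\left(A \right)} = 9 + \left(\left(A^{2} + \sqrt{- \frac{A}{3} + A} A\right) + 8\right) = 9 + \left(\left(A^{2} + \sqrt{\frac{2 A}{3}} A\right) + 8\right) = 9 + \left(\left(A^{2} + \frac{\sqrt{6} \sqrt{A}}{3} A\right) + 8\right) = 9 + \left(\left(A^{2} + \frac{\sqrt{6} A^{\frac{3}{2}}}{3}\right) + 8\right) = 9 + \left(8 + A^{2} + \frac{\sqrt{6} A^{\frac{3}{2}}}{3}\right) = 17 + A^{2} + \frac{\sqrt{6} A^{\frac{3}{2}}}{3}$)
$\left(\left(4 \cdot 6 + 2\right) + q{\left(13 \right)}\right) \left(-83\right) = \left(\left(4 \cdot 6 + 2\right) + \left(17 + 13^{2} + \frac{\sqrt{6} \cdot 13^{\frac{3}{2}}}{3}\right)\right) \left(-83\right) = \left(\left(24 + 2\right) + \left(17 + 169 + \frac{\sqrt{6} \cdot 13 \sqrt{13}}{3}\right)\right) \left(-83\right) = \left(26 + \left(17 + 169 + \frac{13 \sqrt{78}}{3}\right)\right) \left(-83\right) = \left(26 + \left(186 + \frac{13 \sqrt{78}}{3}\right)\right) \left(-83\right) = \left(212 + \frac{13 \sqrt{78}}{3}\right) \left(-83\right) = -17596 - \frac{1079 \sqrt{78}}{3}$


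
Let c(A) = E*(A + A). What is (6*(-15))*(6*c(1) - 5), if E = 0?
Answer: 450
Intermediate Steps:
c(A) = 0 (c(A) = 0*(A + A) = 0*(2*A) = 0)
(6*(-15))*(6*c(1) - 5) = (6*(-15))*(6*0 - 5) = -90*(0 - 5) = -90*(-5) = 450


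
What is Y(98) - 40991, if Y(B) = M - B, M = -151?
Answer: -41240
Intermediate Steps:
Y(B) = -151 - B
Y(98) - 40991 = (-151 - 1*98) - 40991 = (-151 - 98) - 40991 = -249 - 40991 = -41240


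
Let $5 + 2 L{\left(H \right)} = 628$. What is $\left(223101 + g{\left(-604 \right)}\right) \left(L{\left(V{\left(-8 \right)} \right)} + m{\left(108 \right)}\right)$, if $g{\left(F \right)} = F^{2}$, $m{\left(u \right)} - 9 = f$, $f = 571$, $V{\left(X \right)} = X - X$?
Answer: $\frac{1048256011}{2} \approx 5.2413 \cdot 10^{8}$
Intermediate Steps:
$V{\left(X \right)} = 0$
$L{\left(H \right)} = \frac{623}{2}$ ($L{\left(H \right)} = - \frac{5}{2} + \frac{1}{2} \cdot 628 = - \frac{5}{2} + 314 = \frac{623}{2}$)
$m{\left(u \right)} = 580$ ($m{\left(u \right)} = 9 + 571 = 580$)
$\left(223101 + g{\left(-604 \right)}\right) \left(L{\left(V{\left(-8 \right)} \right)} + m{\left(108 \right)}\right) = \left(223101 + \left(-604\right)^{2}\right) \left(\frac{623}{2} + 580\right) = \left(223101 + 364816\right) \frac{1783}{2} = 587917 \cdot \frac{1783}{2} = \frac{1048256011}{2}$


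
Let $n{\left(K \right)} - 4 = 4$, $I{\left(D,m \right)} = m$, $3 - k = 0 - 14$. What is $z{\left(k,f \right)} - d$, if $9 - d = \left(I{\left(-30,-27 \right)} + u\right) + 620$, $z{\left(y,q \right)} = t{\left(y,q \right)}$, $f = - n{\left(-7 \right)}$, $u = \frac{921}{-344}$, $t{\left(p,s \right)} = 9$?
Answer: $\frac{203071}{344} \approx 590.32$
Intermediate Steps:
$k = 17$ ($k = 3 - \left(0 - 14\right) = 3 - -14 = 3 + 14 = 17$)
$n{\left(K \right)} = 8$ ($n{\left(K \right)} = 4 + 4 = 8$)
$u = - \frac{921}{344}$ ($u = 921 \left(- \frac{1}{344}\right) = - \frac{921}{344} \approx -2.6773$)
$f = -8$ ($f = \left(-1\right) 8 = -8$)
$z{\left(y,q \right)} = 9$
$d = - \frac{199975}{344}$ ($d = 9 - \left(\left(-27 - \frac{921}{344}\right) + 620\right) = 9 - \left(- \frac{10209}{344} + 620\right) = 9 - \frac{203071}{344} = - \frac{199975}{344} \approx -581.32$)
$z{\left(k,f \right)} - d = 9 - - \frac{199975}{344} = 9 + \frac{199975}{344} = \frac{203071}{344}$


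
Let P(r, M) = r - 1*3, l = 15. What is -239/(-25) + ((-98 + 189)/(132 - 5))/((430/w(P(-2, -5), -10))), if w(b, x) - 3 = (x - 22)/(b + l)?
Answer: 2610267/273050 ≈ 9.5597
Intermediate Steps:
P(r, M) = -3 + r (P(r, M) = r - 3 = -3 + r)
w(b, x) = 3 + (-22 + x)/(15 + b) (w(b, x) = 3 + (x - 22)/(b + 15) = 3 + (-22 + x)/(15 + b))
-239/(-25) + ((-98 + 189)/(132 - 5))/((430/w(P(-2, -5), -10))) = -239/(-25) + ((-98 + 189)/(132 - 5))/((430/(((23 - 10 + 3*(-3 - 2))/(15 + (-3 - 2)))))) = -239*(-1/25) + (91/127)/((430/(((23 - 10 + 3*(-5))/(15 - 5))))) = 239/25 + (91*(1/127))/((430/(((23 - 10 - 15)/10)))) = 239/25 + 91/(127*((430/(((1/10)*(-2)))))) = 239/25 + 91/(127*((430/(-1/5)))) = 239/25 + 91/(127*((430*(-5)))) = 239/25 + (91/127)/(-2150) = 239/25 + (91/127)*(-1/2150) = 239/25 - 91/273050 = 2610267/273050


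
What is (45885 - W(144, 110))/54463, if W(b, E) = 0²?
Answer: 45885/54463 ≈ 0.84250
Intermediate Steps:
W(b, E) = 0
(45885 - W(144, 110))/54463 = (45885 - 1*0)/54463 = (45885 + 0)*(1/54463) = 45885*(1/54463) = 45885/54463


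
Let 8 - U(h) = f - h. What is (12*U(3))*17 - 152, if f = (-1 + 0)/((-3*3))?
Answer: 6208/3 ≈ 2069.3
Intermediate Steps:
f = ⅑ (f = -1/(-9) = -1*(-⅑) = ⅑ ≈ 0.11111)
U(h) = 71/9 + h (U(h) = 8 - (⅑ - h) = 8 + (-⅑ + h) = 71/9 + h)
(12*U(3))*17 - 152 = (12*(71/9 + 3))*17 - 152 = (12*(98/9))*17 - 152 = (392/3)*17 - 152 = 6664/3 - 152 = 6208/3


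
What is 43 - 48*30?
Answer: -1397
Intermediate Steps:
43 - 48*30 = 43 - 1440 = -1397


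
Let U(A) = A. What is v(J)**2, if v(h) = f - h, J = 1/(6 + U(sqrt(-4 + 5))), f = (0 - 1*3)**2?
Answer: 3844/49 ≈ 78.449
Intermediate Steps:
f = 9 (f = (0 - 3)**2 = (-3)**2 = 9)
J = 1/7 (J = 1/(6 + sqrt(-4 + 5)) = 1/(6 + sqrt(1)) = 1/(6 + 1) = 1/7 ≈ 0.14286)
v(h) = 9 - h
v(J)**2 = (9 - 1*1/7)**2 = (9 - 1/7)**2 = (62/7)**2 = 3844/49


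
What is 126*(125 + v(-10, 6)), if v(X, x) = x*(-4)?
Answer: 12726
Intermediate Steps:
v(X, x) = -4*x
126*(125 + v(-10, 6)) = 126*(125 - 4*6) = 126*(125 - 24) = 126*101 = 12726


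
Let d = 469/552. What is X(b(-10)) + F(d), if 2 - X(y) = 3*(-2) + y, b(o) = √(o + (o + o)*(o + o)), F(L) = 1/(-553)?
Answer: 4423/553 - √390 ≈ -11.750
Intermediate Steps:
d = 469/552 (d = 469*(1/552) = 469/552 ≈ 0.84964)
F(L) = -1/553
b(o) = √(o + 4*o²) (b(o) = √(o + (2*o)*(2*o)) = √(o + 4*o²))
X(y) = 8 - y (X(y) = 2 - (3*(-2) + y) = 2 - (-6 + y) = 2 + (6 - y) = 8 - y)
X(b(-10)) + F(d) = (8 - √(-10*(1 + 4*(-10)))) - 1/553 = (8 - √(-10*(1 - 40))) - 1/553 = (8 - √(-10*(-39))) - 1/553 = (8 - √390) - 1/553 = 4423/553 - √390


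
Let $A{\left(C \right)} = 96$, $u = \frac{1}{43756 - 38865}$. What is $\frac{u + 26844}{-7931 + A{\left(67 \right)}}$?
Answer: $- \frac{26258801}{7664197} \approx -3.4262$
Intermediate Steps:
$u = \frac{1}{4891} \approx 0.00020446$
$\frac{u + 26844}{-7931 + A{\left(67 \right)}} = \frac{\frac{1}{4891} + 26844}{-7931 + 96} = \frac{131294005}{4891 \left(-7835\right)} = \frac{131294005}{4891} \left(- \frac{1}{7835}\right) = - \frac{26258801}{7664197}$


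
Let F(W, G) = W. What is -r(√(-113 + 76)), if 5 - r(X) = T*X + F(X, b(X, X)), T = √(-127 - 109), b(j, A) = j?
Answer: -5 - 2*√2183 + I*√37 ≈ -98.445 + 6.0828*I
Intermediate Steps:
T = 2*I*√59 (T = √(-236) = 2*I*√59 ≈ 15.362*I)
r(X) = 5 - X - 2*I*X*√59 (r(X) = 5 - ((2*I*√59)*X + X) = 5 - (2*I*X*√59 + X) = 5 - (X + 2*I*X*√59) = 5 + (-X - 2*I*X*√59) = 5 - X - 2*I*X*√59)
-r(√(-113 + 76)) = -(5 - √(-113 + 76) - 2*I*√(-113 + 76)*√59) = -(5 - √(-37) - 2*I*√(-37)*√59) = -(5 - I*√37 - 2*I*I*√37*√59) = -(5 - I*√37 + 2*√2183) = -(5 + 2*√2183 - I*√37) = -5 - 2*√2183 + I*√37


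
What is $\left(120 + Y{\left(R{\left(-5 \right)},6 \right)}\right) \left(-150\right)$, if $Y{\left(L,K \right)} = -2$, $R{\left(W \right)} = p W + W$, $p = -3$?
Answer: $-17700$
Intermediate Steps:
$R{\left(W \right)} = - 2 W$ ($R{\left(W \right)} = - 3 W + W = - 2 W$)
$\left(120 + Y{\left(R{\left(-5 \right)},6 \right)}\right) \left(-150\right) = \left(120 - 2\right) \left(-150\right) = 118 \left(-150\right) = -17700$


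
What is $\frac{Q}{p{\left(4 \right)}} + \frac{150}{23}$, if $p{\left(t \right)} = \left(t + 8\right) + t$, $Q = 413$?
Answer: $\frac{11899}{368} \approx 32.334$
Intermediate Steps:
$p{\left(t \right)} = 8 + 2 t$ ($p{\left(t \right)} = \left(8 + t\right) + t = 8 + 2 t$)
$\frac{Q}{p{\left(4 \right)}} + \frac{150}{23} = \frac{413}{8 + 2 \cdot 4} + \frac{150}{23} = \frac{413}{8 + 8} + 150 \cdot \frac{1}{23} = \frac{413}{16} + \frac{150}{23} = \frac{11899}{368}$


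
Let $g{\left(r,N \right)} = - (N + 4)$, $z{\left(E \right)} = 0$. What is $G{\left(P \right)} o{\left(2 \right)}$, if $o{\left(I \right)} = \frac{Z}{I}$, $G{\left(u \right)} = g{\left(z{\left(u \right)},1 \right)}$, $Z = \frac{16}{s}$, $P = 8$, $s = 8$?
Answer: $-5$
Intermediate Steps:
$Z = 2$ ($Z = \frac{16}{8} = 16 \cdot \frac{1}{8} = 2$)
$g{\left(r,N \right)} = -4 - N$ ($g{\left(r,N \right)} = - (4 + N) = -4 - N$)
$G{\left(u \right)} = -5$ ($G{\left(u \right)} = -4 - 1 = -5$)
$o{\left(I \right)} = \frac{2}{I}$
$G{\left(P \right)} o{\left(2 \right)} = - 5 \cdot \frac{2}{2} = - 5 \cdot 2 \cdot \frac{1}{2} = \left(-5\right) 1 = -5$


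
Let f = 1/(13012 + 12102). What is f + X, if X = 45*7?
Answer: 7910911/25114 ≈ 315.00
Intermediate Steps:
X = 315
f = 1/25114 ≈ 3.9818e-5
f + X = 1/25114 + 315 = 7910911/25114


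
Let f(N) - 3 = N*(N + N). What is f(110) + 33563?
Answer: 57766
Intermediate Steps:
f(N) = 3 + 2*N² (f(N) = 3 + N*(N + N) = 3 + N*(2*N) = 3 + 2*N²)
f(110) + 33563 = (3 + 2*110²) + 33563 = (3 + 2*12100) + 33563 = (3 + 24200) + 33563 = 24203 + 33563 = 57766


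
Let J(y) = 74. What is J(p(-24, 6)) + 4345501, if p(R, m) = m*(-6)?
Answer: 4345575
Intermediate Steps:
p(R, m) = -6*m
J(p(-24, 6)) + 4345501 = 74 + 4345501 = 4345575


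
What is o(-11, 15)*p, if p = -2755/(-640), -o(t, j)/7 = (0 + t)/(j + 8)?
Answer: 42427/2944 ≈ 14.411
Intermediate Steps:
o(t, j) = -7*t/(8 + j) (o(t, j) = -7*(0 + t)/(j + 8) = -7*t/(8 + j))
p = 551/128 (p = -2755*(-1/640) = 551/128 ≈ 4.3047)
o(-11, 15)*p = -7*(-11)/(8 + 15)*(551/128) = -7*(-11)/23*(551/128) = -7*(-11)*1/23*(551/128) = (77/23)*(551/128) = 42427/2944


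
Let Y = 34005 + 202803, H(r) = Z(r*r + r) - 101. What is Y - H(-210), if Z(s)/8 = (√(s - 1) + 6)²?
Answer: -114491 - 96*√43889 ≈ -1.3460e+5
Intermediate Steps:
Z(s) = 8*(6 + √(-1 + s))² (Z(s) = 8*(√(s - 1) + 6)² = 8*(√(-1 + s) + 6)² = 8*(6 + √(-1 + s))²)
H(r) = -101 + 8*(6 + √(-1 + r + r²))² (H(r) = 8*(6 + √(-1 + (r*r + r)))² - 101 = 8*(6 + √(-1 + (r² + r)))² - 101 = 8*(6 + √(-1 + (r + r²)))² - 101 = 8*(6 + √(-1 + r + r²))² - 101 = -101 + 8*(6 + √(-1 + r + r²))²)
Y = 236808
Y - H(-210) = 236808 - (-101 + 8*(6 + √(-1 - 210*(1 - 210)))²) = 236808 - (-101 + 8*(6 + √(-1 - 210*(-209)))²) = 236808 - (-101 + 8*(6 + √(-1 + 43890))²) = 236808 - (-101 + 8*(6 + √43889)²) = 236808 + (101 - 8*(6 + √43889)²) = 236909 - 8*(6 + √43889)²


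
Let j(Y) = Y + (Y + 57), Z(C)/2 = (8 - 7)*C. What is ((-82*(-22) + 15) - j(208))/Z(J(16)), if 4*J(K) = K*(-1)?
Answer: -673/4 ≈ -168.25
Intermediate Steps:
J(K) = -K/4 (J(K) = (K*(-1))/4 = (-K)/4 = -K/4)
Z(C) = 2*C (Z(C) = 2*((8 - 7)*C) = 2*(1*C) = 2*C)
j(Y) = 57 + 2*Y (j(Y) = Y + (57 + Y) = 57 + 2*Y)
((-82*(-22) + 15) - j(208))/Z(J(16)) = ((-82*(-22) + 15) - (57 + 2*208))/((2*(-1/4*16))) = ((1804 + 15) - (57 + 416))/((2*(-4))) = (1819 - 1*473)/(-8) = (1819 - 473)*(-1/8) = 1346*(-1/8) = -673/4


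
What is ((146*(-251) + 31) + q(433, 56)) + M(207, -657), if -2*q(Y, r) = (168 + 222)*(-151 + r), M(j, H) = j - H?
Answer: -17226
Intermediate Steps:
q(Y, r) = 29445 - 195*r (q(Y, r) = -(168 + 222)*(-151 + r)/2 = -195*(-151 + r) = -(-58890 + 390*r)/2 = 29445 - 195*r)
((146*(-251) + 31) + q(433, 56)) + M(207, -657) = ((146*(-251) + 31) + (29445 - 195*56)) + (207 - 1*(-657)) = ((-36646 + 31) + (29445 - 10920)) + (207 + 657) = (-36615 + 18525) + 864 = -18090 + 864 = -17226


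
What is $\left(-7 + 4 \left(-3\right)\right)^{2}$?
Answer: $361$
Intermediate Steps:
$\left(-7 + 4 \left(-3\right)\right)^{2} = \left(-7 - 12\right)^{2} = \left(-19\right)^{2} = 361$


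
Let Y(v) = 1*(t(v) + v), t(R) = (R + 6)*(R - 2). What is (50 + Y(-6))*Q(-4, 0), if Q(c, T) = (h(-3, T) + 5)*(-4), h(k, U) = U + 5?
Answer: -1760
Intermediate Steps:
h(k, U) = 5 + U
Q(c, T) = -40 - 4*T (Q(c, T) = ((5 + T) + 5)*(-4) = (10 + T)*(-4) = -40 - 4*T)
t(R) = (-2 + R)*(6 + R) (t(R) = (6 + R)*(-2 + R) = (-2 + R)*(6 + R))
Y(v) = -12 + v² + 5*v (Y(v) = 1*((-12 + v² + 4*v) + v) = 1*(-12 + v² + 5*v) = -12 + v² + 5*v)
(50 + Y(-6))*Q(-4, 0) = (50 + (-12 + (-6)² + 5*(-6)))*(-40 - 4*0) = (50 + (-12 + 36 - 30))*(-40 + 0) = (50 - 6)*(-40) = 44*(-40) = -1760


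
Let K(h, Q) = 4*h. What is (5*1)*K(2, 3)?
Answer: 40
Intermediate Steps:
(5*1)*K(2, 3) = (5*1)*(4*2) = 5*8 = 40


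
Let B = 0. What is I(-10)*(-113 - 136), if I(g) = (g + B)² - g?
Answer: -27390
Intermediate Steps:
I(g) = g² - g (I(g) = (g + 0)² - g = g² - g)
I(-10)*(-113 - 136) = (-10*(-1 - 10))*(-113 - 136) = -10*(-11)*(-249) = 110*(-249) = -27390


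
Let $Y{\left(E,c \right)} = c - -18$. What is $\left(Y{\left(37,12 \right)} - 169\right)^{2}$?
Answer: $19321$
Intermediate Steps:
$Y{\left(E,c \right)} = 18 + c$ ($Y{\left(E,c \right)} = c + 18 = 18 + c$)
$\left(Y{\left(37,12 \right)} - 169\right)^{2} = \left(\left(18 + 12\right) - 169\right)^{2} = \left(30 - 169\right)^{2} = \left(-139\right)^{2} = 19321$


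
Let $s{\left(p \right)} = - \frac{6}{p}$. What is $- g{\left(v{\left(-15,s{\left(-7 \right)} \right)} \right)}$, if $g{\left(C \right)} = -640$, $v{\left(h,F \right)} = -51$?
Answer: $640$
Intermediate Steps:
$- g{\left(v{\left(-15,s{\left(-7 \right)} \right)} \right)} = \left(-1\right) \left(-640\right) = 640$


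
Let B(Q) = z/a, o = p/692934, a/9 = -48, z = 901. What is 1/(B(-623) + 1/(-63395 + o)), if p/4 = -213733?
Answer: -9488751666192/19790347014575 ≈ -0.47946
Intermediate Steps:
a = -432 (a = 9*(-48) = -432)
p = -854932 (p = 4*(-213733) = -854932)
o = -427466/346467 (o = -854932/692934 = -854932*1/692934 = -427466/346467 ≈ -1.2338)
B(Q) = -901/432 (B(Q) = 901/(-432) = 901*(-1/432) = -901/432)
1/(B(-623) + 1/(-63395 + o)) = 1/(-901/432 + 1/(-63395 - 427466/346467)) = 1/(-901/432 + 1/(-21964702931/346467)) = 1/(-901/432 - 346467/21964702931) = 1/(-19790347014575/9488751666192) = -9488751666192/19790347014575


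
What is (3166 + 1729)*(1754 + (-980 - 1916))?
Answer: -5590090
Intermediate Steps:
(3166 + 1729)*(1754 + (-980 - 1916)) = 4895*(1754 - 2896) = 4895*(-1142) = -5590090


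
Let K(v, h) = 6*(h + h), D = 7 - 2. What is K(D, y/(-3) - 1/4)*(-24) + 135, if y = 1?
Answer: 303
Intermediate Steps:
D = 5
K(v, h) = 12*h (K(v, h) = 6*(2*h) = 12*h)
K(D, y/(-3) - 1/4)*(-24) + 135 = (12*(1/(-3) - 1/4))*(-24) + 135 = (12*(1*(-⅓) - 1*¼))*(-24) + 135 = (12*(-⅓ - ¼))*(-24) + 135 = (12*(-7/12))*(-24) + 135 = -7*(-24) + 135 = 168 + 135 = 303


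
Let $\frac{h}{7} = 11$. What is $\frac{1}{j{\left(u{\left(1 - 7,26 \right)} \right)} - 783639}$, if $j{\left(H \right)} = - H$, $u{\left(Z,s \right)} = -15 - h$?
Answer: $- \frac{1}{783547} \approx -1.2762 \cdot 10^{-6}$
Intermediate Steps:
$h = 77$ ($h = 7 \cdot 11 = 77$)
$u{\left(Z,s \right)} = -92$ ($u{\left(Z,s \right)} = -15 - 77 = -92$)
$\frac{1}{j{\left(u{\left(1 - 7,26 \right)} \right)} - 783639} = \frac{1}{\left(-1\right) \left(-92\right) - 783639} = \frac{1}{92 - 783639} = \frac{1}{-783547} = - \frac{1}{783547}$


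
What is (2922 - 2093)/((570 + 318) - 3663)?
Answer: -829/2775 ≈ -0.29874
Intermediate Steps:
(2922 - 2093)/((570 + 318) - 3663) = 829/(888 - 3663) = 829/(-2775) = 829*(-1/2775) = -829/2775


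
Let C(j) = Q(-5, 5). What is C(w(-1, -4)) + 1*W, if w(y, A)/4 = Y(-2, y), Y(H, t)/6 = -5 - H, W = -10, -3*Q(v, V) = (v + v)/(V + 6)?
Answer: -320/33 ≈ -9.6970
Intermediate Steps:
Q(v, V) = -2*v/(3*(6 + V)) (Q(v, V) = -(v + v)/(3*(V + 6)) = -2*v/(3*(6 + V)))
Y(H, t) = -30 - 6*H (Y(H, t) = 6*(-5 - H) = -30 - 6*H)
w(y, A) = -72 (w(y, A) = 4*(-30 - 6*(-2)) = 4*(-30 + 12) = 4*(-18) = -72)
C(j) = 10/33 (C(j) = -2*(-5)/(18 + 3*5) = -2*(-5)/(18 + 15) = -2*(-5)/33 = -2*(-5)*1/33 = 10/33)
C(w(-1, -4)) + 1*W = 10/33 + 1*(-10) = 10/33 - 10 = -320/33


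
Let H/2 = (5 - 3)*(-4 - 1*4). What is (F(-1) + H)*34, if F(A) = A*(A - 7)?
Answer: -816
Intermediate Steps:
F(A) = A*(-7 + A)
H = -32 (H = 2*((5 - 3)*(-4 - 1*4)) = 2*(2*(-4 - 4)) = 2*(2*(-8)) = 2*(-16) = -32)
(F(-1) + H)*34 = (-(-7 - 1) - 32)*34 = (-1*(-8) - 32)*34 = (8 - 32)*34 = -24*34 = -816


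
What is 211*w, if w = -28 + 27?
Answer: -211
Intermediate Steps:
w = -1
211*w = 211*(-1) = -211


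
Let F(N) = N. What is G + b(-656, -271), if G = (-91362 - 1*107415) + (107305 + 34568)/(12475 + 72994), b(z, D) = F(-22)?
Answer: -16991009858/85469 ≈ -1.9880e+5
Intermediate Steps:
b(z, D) = -22
G = -16989129540/85469 (G = (-91362 - 107415) + 141873/85469 = -198777 + 141873*(1/85469) = -198777 + 141873/85469 = -16989129540/85469 ≈ -1.9878e+5)
G + b(-656, -271) = -16989129540/85469 - 22 = -16991009858/85469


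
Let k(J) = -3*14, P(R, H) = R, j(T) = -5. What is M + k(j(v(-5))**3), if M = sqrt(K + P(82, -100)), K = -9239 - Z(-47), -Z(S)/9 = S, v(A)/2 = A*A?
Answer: -42 + 2*I*sqrt(2395) ≈ -42.0 + 97.877*I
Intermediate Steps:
v(A) = 2*A**2 (v(A) = 2*(A*A) = 2*A**2)
Z(S) = -9*S
K = -9662 (K = -9239 - (-9)*(-47) = -9239 - 1*423 = -9239 - 423 = -9662)
k(J) = -42
M = 2*I*sqrt(2395) (M = sqrt(-9662 + 82) = sqrt(-9580) = 2*I*sqrt(2395) ≈ 97.877*I)
M + k(j(v(-5))**3) = 2*I*sqrt(2395) - 42 = -42 + 2*I*sqrt(2395)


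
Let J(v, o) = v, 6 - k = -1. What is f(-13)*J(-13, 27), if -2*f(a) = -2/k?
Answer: -13/7 ≈ -1.8571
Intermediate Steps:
k = 7 (k = 6 - 1*(-1) = 6 + 1 = 7)
f(a) = ⅐ (f(a) = -(-1)/7 = -½*(-2/7) = ⅐)
f(-13)*J(-13, 27) = (⅐)*(-13) = -13/7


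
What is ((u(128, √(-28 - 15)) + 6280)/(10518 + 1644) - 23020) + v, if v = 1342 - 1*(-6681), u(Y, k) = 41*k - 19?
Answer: -60795751/4054 + 41*I*√43/12162 ≈ -14996.0 + 0.022106*I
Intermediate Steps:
u(Y, k) = -19 + 41*k
v = 8023 (v = 1342 + 6681 = 8023)
((u(128, √(-28 - 15)) + 6280)/(10518 + 1644) - 23020) + v = (((-19 + 41*√(-28 - 15)) + 6280)/(10518 + 1644) - 23020) + 8023 = (((-19 + 41*√(-43)) + 6280)/12162 - 23020) + 8023 = (((-19 + 41*(I*√43)) + 6280)*(1/12162) - 23020) + 8023 = (((-19 + 41*I*√43) + 6280)*(1/12162) - 23020) + 8023 = ((6261 + 41*I*√43)*(1/12162) - 23020) + 8023 = ((2087/4054 + 41*I*√43/12162) - 23020) + 8023 = (-93320993/4054 + 41*I*√43/12162) + 8023 = -60795751/4054 + 41*I*√43/12162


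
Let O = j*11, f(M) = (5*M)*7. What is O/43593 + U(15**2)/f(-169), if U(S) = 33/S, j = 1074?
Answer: 158803219/586028625 ≈ 0.27098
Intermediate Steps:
f(M) = 35*M
O = 11814 (O = 1074*11 = 11814)
O/43593 + U(15**2)/f(-169) = 11814/43593 + (33/(15**2))/((35*(-169))) = 11814*(1/43593) + (33/225)/(-5915) = 358/1321 + (33*(1/225))*(-1/5915) = 358/1321 + (11/75)*(-1/5915) = 358/1321 - 11/443625 = 158803219/586028625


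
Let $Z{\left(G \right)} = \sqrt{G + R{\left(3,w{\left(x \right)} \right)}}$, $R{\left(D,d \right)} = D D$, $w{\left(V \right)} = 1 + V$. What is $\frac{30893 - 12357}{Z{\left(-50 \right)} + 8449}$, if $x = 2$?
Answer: $\frac{78305332}{35692821} - \frac{9268 i \sqrt{41}}{35692821} \approx 2.1939 - 0.0016626 i$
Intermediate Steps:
$R{\left(D,d \right)} = D^{2}$
$Z{\left(G \right)} = \sqrt{9 + G}$ ($Z{\left(G \right)} = \sqrt{G + 3^{2}} = \sqrt{G + 9} = \sqrt{9 + G}$)
$\frac{30893 - 12357}{Z{\left(-50 \right)} + 8449} = \frac{30893 - 12357}{\sqrt{9 - 50} + 8449} = \frac{18536}{\sqrt{-41} + 8449} = \frac{18536}{i \sqrt{41} + 8449} = \frac{18536}{8449 + i \sqrt{41}}$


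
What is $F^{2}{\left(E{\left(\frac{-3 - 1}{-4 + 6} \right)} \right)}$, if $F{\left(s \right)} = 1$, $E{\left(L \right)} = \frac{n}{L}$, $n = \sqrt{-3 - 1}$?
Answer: $1$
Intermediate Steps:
$n = 2 i$ ($n = \sqrt{-4} = 2 i \approx 2.0 i$)
$E{\left(L \right)} = \frac{2 i}{L}$
$F^{2}{\left(E{\left(\frac{-3 - 1}{-4 + 6} \right)} \right)} = 1^{2} = 1$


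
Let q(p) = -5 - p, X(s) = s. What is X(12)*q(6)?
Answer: -132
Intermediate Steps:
X(12)*q(6) = 12*(-5 - 1*6) = 12*(-5 - 6) = 12*(-11) = -132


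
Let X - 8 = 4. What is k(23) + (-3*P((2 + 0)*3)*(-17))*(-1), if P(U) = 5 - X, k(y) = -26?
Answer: 331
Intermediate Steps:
X = 12 (X = 8 + 4 = 12)
P(U) = -7 (P(U) = 5 - 1*12 = 5 - 12 = -7)
k(23) + (-3*P((2 + 0)*3)*(-17))*(-1) = -26 + (-3*(-7)*(-17))*(-1) = -26 + (21*(-17))*(-1) = -26 - 357*(-1) = -26 + 357 = 331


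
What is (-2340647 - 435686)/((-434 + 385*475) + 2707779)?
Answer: -2776333/2890220 ≈ -0.96060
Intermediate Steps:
(-2340647 - 435686)/((-434 + 385*475) + 2707779) = -2776333/((-434 + 182875) + 2707779) = -2776333/(182441 + 2707779) = -2776333/2890220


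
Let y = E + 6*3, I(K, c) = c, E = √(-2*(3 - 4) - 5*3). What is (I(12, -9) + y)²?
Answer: (9 + I*√13)² ≈ 68.0 + 64.9*I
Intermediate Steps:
E = I*√13 (E = √(-2*(-1) - 15) = √(2 - 15) = √(-13) = I*√13 ≈ 3.6056*I)
y = 18 + I*√13 (y = I*√13 + 6*3 = I*√13 + 18 = 18 + I*√13 ≈ 18.0 + 3.6056*I)
(I(12, -9) + y)² = (-9 + (18 + I*√13))² = (9 + I*√13)²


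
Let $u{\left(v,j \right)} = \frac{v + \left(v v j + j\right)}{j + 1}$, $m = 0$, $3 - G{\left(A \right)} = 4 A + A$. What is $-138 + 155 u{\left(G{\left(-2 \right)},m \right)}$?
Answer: $1877$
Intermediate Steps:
$G{\left(A \right)} = 3 - 5 A$ ($G{\left(A \right)} = 3 - \left(4 A + A\right) = 3 - 5 A$)
$u{\left(v,j \right)} = \frac{j + v + j v^{2}}{1 + j}$ ($u{\left(v,j \right)} = \frac{v + \left(v^{2} j + j\right)}{1 + j} = \frac{v + \left(j v^{2} + j\right)}{1 + j} = \frac{v + \left(j + j v^{2}\right)}{1 + j} = \frac{j + v + j v^{2}}{1 + j}$)
$-138 + 155 u{\left(G{\left(-2 \right)},m \right)} = -138 + 155 \frac{0 + \left(3 - -10\right) + 0 \left(3 - -10\right)^{2}}{1 + 0} = -138 + 155 \frac{0 + \left(3 + 10\right) + 0 \left(3 + 10\right)^{2}}{1} = -138 + 155 \cdot 1 \left(0 + 13 + 0 \cdot 13^{2}\right) = -138 + 155 \cdot 1 \left(0 + 13 + 0 \cdot 169\right) = -138 + 155 \cdot 1 \left(0 + 13 + 0\right) = -138 + 155 \cdot 1 \cdot 13 = -138 + 155 \cdot 13 = -138 + 2015 = 1877$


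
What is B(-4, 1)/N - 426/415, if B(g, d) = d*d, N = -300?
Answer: -25643/24900 ≈ -1.0298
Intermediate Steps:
B(g, d) = d²
B(-4, 1)/N - 426/415 = 1²/(-300) - 426/415 = 1*(-1/300) - 426*1/415 = -1/300 - 426/415 = -25643/24900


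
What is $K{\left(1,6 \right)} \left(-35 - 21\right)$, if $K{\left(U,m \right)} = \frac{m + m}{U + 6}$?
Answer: $-96$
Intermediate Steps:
$K{\left(U,m \right)} = \frac{2 m}{6 + U}$
$K{\left(1,6 \right)} \left(-35 - 21\right) = 2 \cdot 6 \frac{1}{6 + 1} \left(-35 - 21\right) = 2 \cdot 6 \cdot \frac{1}{7} \left(-35 - 21\right) = \frac{12}{7} \left(-56\right) = -96$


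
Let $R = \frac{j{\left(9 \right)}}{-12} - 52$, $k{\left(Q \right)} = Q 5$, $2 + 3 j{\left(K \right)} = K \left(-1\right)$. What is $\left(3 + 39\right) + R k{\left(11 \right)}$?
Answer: $- \frac{100843}{36} \approx -2801.2$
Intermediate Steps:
$j{\left(K \right)} = - \frac{2}{3} - \frac{K}{3}$ ($j{\left(K \right)} = - \frac{2}{3} + \frac{K \left(-1\right)}{3} = - \frac{2}{3} + \frac{\left(-1\right) K}{3} = - \frac{2}{3} - \frac{K}{3}$)
$k{\left(Q \right)} = 5 Q$
$R = - \frac{1861}{36}$ ($R = \frac{- \frac{2}{3} - 3}{-12} - 52 = \left(- \frac{2}{3} - 3\right) \left(- \frac{1}{12}\right) - 52 = \left(- \frac{11}{3}\right) \left(- \frac{1}{12}\right) - 52 = \frac{11}{36} - 52 = - \frac{1861}{36} \approx -51.694$)
$\left(3 + 39\right) + R k{\left(11 \right)} = \left(3 + 39\right) - \frac{1861 \cdot 5 \cdot 11}{36} = 42 - \frac{102355}{36} = - \frac{100843}{36}$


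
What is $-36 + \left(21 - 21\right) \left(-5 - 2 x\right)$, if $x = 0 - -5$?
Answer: $-36$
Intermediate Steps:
$x = 5$ ($x = 0 + 5 = 5$)
$-36 + \left(21 - 21\right) \left(-5 - 2 x\right) = -36 + \left(21 - 21\right) \left(-5 - 10\right) = -36 + 0 \left(-5 - 10\right) = -36 + 0 \left(-15\right) = -36 + 0 = -36$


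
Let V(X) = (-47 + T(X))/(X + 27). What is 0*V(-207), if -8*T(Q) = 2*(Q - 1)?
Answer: 0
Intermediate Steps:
T(Q) = 1/4 - Q/4 (T(Q) = -(Q - 1)/4 = -(-1 + Q)/4 = -(-2 + 2*Q)/8 = 1/4 - Q/4)
V(X) = (-187/4 - X/4)/(27 + X) (V(X) = (-47 + (1/4 - X/4))/(X + 27) = (-187/4 - X/4)/(27 + X))
0*V(-207) = 0*((-187 - 1*(-207))/(4*(27 - 207))) = 0*((1/4)*(-187 + 207)/(-180)) = 0*((1/4)*(-1/180)*20) = 0*(-1/36) = 0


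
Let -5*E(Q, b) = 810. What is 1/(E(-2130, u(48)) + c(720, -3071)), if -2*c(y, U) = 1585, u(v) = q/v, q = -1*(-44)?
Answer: -2/1909 ≈ -0.0010477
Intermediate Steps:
q = 44
u(v) = 44/v
E(Q, b) = -162 (E(Q, b) = -⅕*810 = -162)
c(y, U) = -1585/2 (c(y, U) = -½*1585 = -1585/2)
1/(E(-2130, u(48)) + c(720, -3071)) = 1/(-162 - 1585/2) = 1/(-1909/2) = -2/1909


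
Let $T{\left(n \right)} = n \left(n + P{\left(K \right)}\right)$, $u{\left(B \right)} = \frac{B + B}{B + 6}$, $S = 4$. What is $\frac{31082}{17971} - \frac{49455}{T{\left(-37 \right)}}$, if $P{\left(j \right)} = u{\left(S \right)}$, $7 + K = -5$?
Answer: $- \frac{4235622871}{120351787} \approx -35.194$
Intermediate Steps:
$u{\left(B \right)} = \frac{2 B}{6 + B}$
$K = -12$ ($K = -7 - 5 = -12$)
$P{\left(j \right)} = \frac{4}{5}$ ($P{\left(j \right)} = 2 \cdot 4 \frac{1}{6 + 4} = 2 \cdot 4 \cdot \frac{1}{10} = \frac{4}{5}$)
$T{\left(n \right)} = n \left(\frac{4}{5} + n\right)$ ($T{\left(n \right)} = n \left(n + \frac{4}{5}\right) = n \left(\frac{4}{5} + n\right)$)
$\frac{31082}{17971} - \frac{49455}{T{\left(-37 \right)}} = \frac{31082}{17971} - \frac{49455}{\frac{1}{5} \left(-37\right) \left(4 + 5 \left(-37\right)\right)} = 31082 \cdot \frac{1}{17971} - \frac{49455}{\frac{1}{5} \left(-37\right) \left(4 - 185\right)} = \frac{31082}{17971} - \frac{49455}{\frac{1}{5} \left(-37\right) \left(-181\right)} = \frac{31082}{17971} - \frac{49455}{\frac{6697}{5}} = \frac{31082}{17971} - \frac{247275}{6697} = - \frac{4235622871}{120351787}$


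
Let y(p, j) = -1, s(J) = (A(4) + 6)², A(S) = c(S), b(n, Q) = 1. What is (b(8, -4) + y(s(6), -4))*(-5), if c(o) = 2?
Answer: 0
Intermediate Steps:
A(S) = 2
s(J) = 64 (s(J) = (2 + 6)² = 8² = 64)
(b(8, -4) + y(s(6), -4))*(-5) = (1 - 1)*(-5) = 0*(-5) = 0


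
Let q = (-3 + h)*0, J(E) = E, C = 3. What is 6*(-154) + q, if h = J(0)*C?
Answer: -924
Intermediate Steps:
h = 0 (h = 0*3 = 0)
q = 0 (q = (-3 + 0)*0 = -3*0 = 0)
6*(-154) + q = 6*(-154) + 0 = -924 + 0 = -924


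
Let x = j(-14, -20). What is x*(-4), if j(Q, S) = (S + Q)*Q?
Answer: -1904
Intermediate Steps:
j(Q, S) = Q*(Q + S) (j(Q, S) = (Q + S)*Q = Q*(Q + S))
x = 476 (x = -14*(-14 - 20) = -14*(-34) = 476)
x*(-4) = 476*(-4) = -1904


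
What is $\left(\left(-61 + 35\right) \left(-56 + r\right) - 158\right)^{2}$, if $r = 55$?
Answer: $17424$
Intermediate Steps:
$\left(\left(-61 + 35\right) \left(-56 + r\right) - 158\right)^{2} = \left(\left(-61 + 35\right) \left(-56 + 55\right) - 158\right)^{2} = \left(\left(-26\right) \left(-1\right) - 158\right)^{2} = \left(26 - 158\right)^{2} = \left(-132\right)^{2} = 17424$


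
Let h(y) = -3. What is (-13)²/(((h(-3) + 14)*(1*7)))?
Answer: 169/77 ≈ 2.1948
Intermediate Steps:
(-13)²/(((h(-3) + 14)*(1*7))) = (-13)²/(((-3 + 14)*(1*7))) = 169/((11*7)) = 169/77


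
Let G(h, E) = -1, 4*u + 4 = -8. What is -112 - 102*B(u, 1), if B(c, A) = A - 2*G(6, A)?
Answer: -418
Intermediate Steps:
u = -3 (u = -1 + (¼)*(-8) = -1 - 2 = -3)
B(c, A) = 2 + A (B(c, A) = A - 2*(-1) = A + 2 = 2 + A)
-112 - 102*B(u, 1) = -112 - 102*(2 + 1) = -112 - 102*3 = -112 - 306 = -418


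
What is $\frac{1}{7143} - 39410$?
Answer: $- \frac{281505629}{7143} \approx -39410.0$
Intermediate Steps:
$\frac{1}{7143} - 39410 = - \frac{281505629}{7143}$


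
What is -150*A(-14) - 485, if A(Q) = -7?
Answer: 565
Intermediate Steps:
-150*A(-14) - 485 = -150*(-7) - 485 = 1050 - 485 = 565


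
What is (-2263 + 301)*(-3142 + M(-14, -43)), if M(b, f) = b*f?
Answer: 4983480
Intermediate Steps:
(-2263 + 301)*(-3142 + M(-14, -43)) = (-2263 + 301)*(-3142 - 14*(-43)) = -1962*(-3142 + 602) = -1962*(-2540) = 4983480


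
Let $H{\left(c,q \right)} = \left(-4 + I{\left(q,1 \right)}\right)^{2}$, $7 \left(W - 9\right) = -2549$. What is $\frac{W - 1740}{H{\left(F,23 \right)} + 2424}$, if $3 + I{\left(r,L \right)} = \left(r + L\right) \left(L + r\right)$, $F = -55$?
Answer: $- \frac{14666}{2283295} \approx -0.0064232$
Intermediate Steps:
$W = - \frac{2486}{7}$ ($W = 9 + \frac{1}{7} \left(-2549\right) = 9 - \frac{2549}{7} = - \frac{2486}{7} \approx -355.14$)
$I{\left(r,L \right)} = -3 + \left(L + r\right)^{2}$ ($I{\left(r,L \right)} = -3 + \left(r + L\right) \left(L + r\right) = -3 + \left(L + r\right) \left(L + r\right) = -3 + \left(L + r\right)^{2}$)
$H{\left(c,q \right)} = \left(-7 + \left(1 + q\right)^{2}\right)^{2}$ ($H{\left(c,q \right)} = \left(-4 + \left(-3 + \left(1 + q\right)^{2}\right)\right)^{2} = \left(-7 + \left(1 + q\right)^{2}\right)^{2}$)
$\frac{W - 1740}{H{\left(F,23 \right)} + 2424} = \frac{- \frac{2486}{7} - 1740}{\left(-7 + \left(1 + 23\right)^{2}\right)^{2} + 2424} = - \frac{14666}{7 \left(\left(-7 + 24^{2}\right)^{2} + 2424\right)} = - \frac{14666}{7 \left(\left(-7 + 576\right)^{2} + 2424\right)} = - \frac{14666}{7 \left(569^{2} + 2424\right)} = - \frac{14666}{7 \left(323761 + 2424\right)} = - \frac{14666}{7 \cdot 326185} = \left(- \frac{14666}{7}\right) \frac{1}{326185} = - \frac{14666}{2283295}$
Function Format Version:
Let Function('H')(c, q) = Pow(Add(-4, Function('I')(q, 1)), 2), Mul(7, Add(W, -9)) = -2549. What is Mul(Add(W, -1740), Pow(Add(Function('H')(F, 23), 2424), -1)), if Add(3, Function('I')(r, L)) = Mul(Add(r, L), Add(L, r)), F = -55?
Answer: Rational(-14666, 2283295) ≈ -0.0064232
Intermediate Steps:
W = Rational(-2486, 7) (W = Add(9, Mul(Rational(1, 7), -2549)) = Add(9, Rational(-2549, 7)) = Rational(-2486, 7) ≈ -355.14)
Function('I')(r, L) = Add(-3, Pow(Add(L, r), 2)) (Function('I')(r, L) = Add(-3, Mul(Add(r, L), Add(L, r))) = Add(-3, Mul(Add(L, r), Add(L, r))) = Add(-3, Pow(Add(L, r), 2)))
Function('H')(c, q) = Pow(Add(-7, Pow(Add(1, q), 2)), 2) (Function('H')(c, q) = Pow(Add(-4, Add(-3, Pow(Add(1, q), 2))), 2) = Pow(Add(-7, Pow(Add(1, q), 2)), 2))
Mul(Add(W, -1740), Pow(Add(Function('H')(F, 23), 2424), -1)) = Mul(Add(Rational(-2486, 7), -1740), Pow(Add(Pow(Add(-7, Pow(Add(1, 23), 2)), 2), 2424), -1)) = Mul(Rational(-14666, 7), Pow(Add(Pow(Add(-7, Pow(24, 2)), 2), 2424), -1)) = Mul(Rational(-14666, 7), Pow(Add(Pow(Add(-7, 576), 2), 2424), -1)) = Mul(Rational(-14666, 7), Pow(Add(Pow(569, 2), 2424), -1)) = Mul(Rational(-14666, 7), Pow(Add(323761, 2424), -1)) = Mul(Rational(-14666, 7), Pow(326185, -1)) = Mul(Rational(-14666, 7), Rational(1, 326185)) = Rational(-14666, 2283295)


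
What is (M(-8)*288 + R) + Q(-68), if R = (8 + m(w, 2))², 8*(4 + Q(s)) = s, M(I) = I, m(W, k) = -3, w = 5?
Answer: -4583/2 ≈ -2291.5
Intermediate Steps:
Q(s) = -4 + s/8
R = 25 (R = (8 - 3)² = 5² = 25)
(M(-8)*288 + R) + Q(-68) = (-8*288 + 25) + (-4 + (⅛)*(-68)) = (-2304 + 25) + (-4 - 17/2) = -2279 - 25/2 = -4583/2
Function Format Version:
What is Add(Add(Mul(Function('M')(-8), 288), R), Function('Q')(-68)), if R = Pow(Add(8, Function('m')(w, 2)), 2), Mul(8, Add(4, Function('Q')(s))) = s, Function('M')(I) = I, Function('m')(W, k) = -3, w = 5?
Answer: Rational(-4583, 2) ≈ -2291.5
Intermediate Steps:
Function('Q')(s) = Add(-4, Mul(Rational(1, 8), s))
R = 25 (R = Pow(Add(8, -3), 2) = Pow(5, 2) = 25)
Add(Add(Mul(Function('M')(-8), 288), R), Function('Q')(-68)) = Add(Add(Mul(-8, 288), 25), Add(-4, Mul(Rational(1, 8), -68))) = Add(Add(-2304, 25), Add(-4, Rational(-17, 2))) = Add(-2279, Rational(-25, 2)) = Rational(-4583, 2)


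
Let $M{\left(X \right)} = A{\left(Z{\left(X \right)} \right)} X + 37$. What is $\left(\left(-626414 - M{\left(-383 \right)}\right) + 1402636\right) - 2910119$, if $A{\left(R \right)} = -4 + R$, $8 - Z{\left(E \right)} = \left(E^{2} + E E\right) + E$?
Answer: $-114349487$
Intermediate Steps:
$Z{\left(E \right)} = 8 - E - 2 E^{2}$ ($Z{\left(E \right)} = 8 - \left(\left(E^{2} + E E\right) + E\right) = 8 - \left(\left(E^{2} + E^{2}\right) + E\right) = 8 - \left(2 E^{2} + E\right) = 8 - \left(E + 2 E^{2}\right) = 8 - E - 2 E^{2}$)
$M{\left(X \right)} = 37 + X \left(4 - X - 2 X^{2}\right)$ ($M{\left(X \right)} = \left(-4 - \left(-8 + X + 2 X^{2}\right)\right) X + 37 = \left(4 - X - 2 X^{2}\right) X + 37 = X \left(4 - X - 2 X^{2}\right) + 37 = 37 + X \left(4 - X - 2 X^{2}\right)$)
$\left(\left(-626414 - M{\left(-383 \right)}\right) + 1402636\right) - 2910119 = \left(\left(-626414 - \left(37 - - 383 \left(-4 - 383 + 2 \left(-383\right)^{2}\right)\right)\right) + 1402636\right) - 2910119 = \left(\left(-626414 - \left(37 - - 383 \left(-4 - 383 + 2 \cdot 146689\right)\right)\right) + 1402636\right) - 2910119 = \left(\left(-626414 - \left(37 - - 383 \left(-4 - 383 + 293378\right)\right)\right) + 1402636\right) - 2910119 = \left(\left(-626414 - \left(37 - \left(-383\right) 292991\right)\right) + 1402636\right) - 2910119 = \left(\left(-626414 - \left(37 + 112215553\right)\right) + 1402636\right) - 2910119 = \left(\left(-626414 - 112215590\right) + 1402636\right) - 2910119 = \left(-112842004 + 1402636\right) - 2910119 = -111439368 - 2910119 = -114349487$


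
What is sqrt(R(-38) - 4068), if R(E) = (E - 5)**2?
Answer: I*sqrt(2219) ≈ 47.106*I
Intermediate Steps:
R(E) = (-5 + E)**2
sqrt(R(-38) - 4068) = sqrt((-5 - 38)**2 - 4068) = sqrt((-43)**2 - 4068) = sqrt(1849 - 4068) = sqrt(-2219) = I*sqrt(2219)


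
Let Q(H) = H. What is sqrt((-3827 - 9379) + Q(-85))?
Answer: I*sqrt(13291) ≈ 115.29*I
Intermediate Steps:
sqrt((-3827 - 9379) + Q(-85)) = sqrt((-3827 - 9379) - 85) = sqrt(-13206 - 85) = sqrt(-13291) = I*sqrt(13291)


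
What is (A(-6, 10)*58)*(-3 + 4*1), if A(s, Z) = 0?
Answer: 0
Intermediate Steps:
(A(-6, 10)*58)*(-3 + 4*1) = (0*58)*(-3 + 4*1) = 0*(-3 + 4) = 0*1 = 0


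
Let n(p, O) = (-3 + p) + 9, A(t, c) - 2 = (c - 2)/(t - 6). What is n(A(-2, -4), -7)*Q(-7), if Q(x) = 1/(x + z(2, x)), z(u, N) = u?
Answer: -7/4 ≈ -1.7500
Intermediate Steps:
A(t, c) = 2 + (-2 + c)/(-6 + t) (A(t, c) = 2 + (c - 2)/(t - 6) = 2 + (-2 + c)/(-6 + t))
n(p, O) = 6 + p
Q(x) = 1/(2 + x) (Q(x) = 1/(x + 2) = 1/(2 + x))
n(A(-2, -4), -7)*Q(-7) = (6 + (-14 - 4 + 2*(-2))/(-6 - 2))/(2 - 7) = (6 + (-14 - 4 - 4)/(-8))/(-5) = (6 - ⅛*(-22))*(-⅕) = (6 + 11/4)*(-⅕) = (35/4)*(-⅕) = -7/4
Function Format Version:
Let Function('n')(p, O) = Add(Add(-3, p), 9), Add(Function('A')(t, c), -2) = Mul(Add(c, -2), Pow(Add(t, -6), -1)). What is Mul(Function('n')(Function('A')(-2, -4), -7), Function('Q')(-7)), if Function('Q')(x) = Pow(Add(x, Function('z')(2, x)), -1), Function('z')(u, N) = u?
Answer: Rational(-7, 4) ≈ -1.7500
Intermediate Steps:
Function('A')(t, c) = Add(2, Mul(Pow(Add(-6, t), -1), Add(-2, c))) (Function('A')(t, c) = Add(2, Mul(Add(c, -2), Pow(Add(t, -6), -1))) = Add(2, Mul(Add(-2, c), Pow(Add(-6, t), -1))) = Add(2, Mul(Pow(Add(-6, t), -1), Add(-2, c))))
Function('n')(p, O) = Add(6, p)
Function('Q')(x) = Pow(Add(2, x), -1) (Function('Q')(x) = Pow(Add(x, 2), -1) = Pow(Add(2, x), -1))
Mul(Function('n')(Function('A')(-2, -4), -7), Function('Q')(-7)) = Mul(Add(6, Mul(Pow(Add(-6, -2), -1), Add(-14, -4, Mul(2, -2)))), Pow(Add(2, -7), -1)) = Mul(Add(6, Mul(Pow(-8, -1), Add(-14, -4, -4))), Pow(-5, -1)) = Mul(Add(6, Mul(Rational(-1, 8), -22)), Rational(-1, 5)) = Mul(Add(6, Rational(11, 4)), Rational(-1, 5)) = Mul(Rational(35, 4), Rational(-1, 5)) = Rational(-7, 4)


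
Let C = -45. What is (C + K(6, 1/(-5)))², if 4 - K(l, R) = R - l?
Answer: 30276/25 ≈ 1211.0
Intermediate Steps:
K(l, R) = 4 + l - R (K(l, R) = 4 - (R - l) = 4 + (l - R) = 4 + l - R)
(C + K(6, 1/(-5)))² = (-45 + (4 + 6 - 1/(-5)))² = (-45 + (4 + 6 - 1*(-⅕)))² = (-45 + (4 + 6 + ⅕))² = (-45 + 51/5)² = (-174/5)² = 30276/25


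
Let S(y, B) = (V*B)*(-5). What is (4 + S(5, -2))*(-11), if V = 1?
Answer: -154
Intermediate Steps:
S(y, B) = -5*B (S(y, B) = (1*B)*(-5) = B*(-5) = -5*B)
(4 + S(5, -2))*(-11) = (4 - 5*(-2))*(-11) = (4 + 10)*(-11) = 14*(-11) = -154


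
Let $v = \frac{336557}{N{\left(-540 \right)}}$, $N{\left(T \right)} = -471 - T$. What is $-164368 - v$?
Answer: $- \frac{11677949}{69} \approx -1.6925 \cdot 10^{5}$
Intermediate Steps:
$v = \frac{336557}{69}$ ($v = \frac{336557}{-471 - -540} = \frac{336557}{-471 + 540} = \frac{336557}{69} \approx 4877.6$)
$-164368 - v = -164368 - \frac{336557}{69} = - \frac{11677949}{69}$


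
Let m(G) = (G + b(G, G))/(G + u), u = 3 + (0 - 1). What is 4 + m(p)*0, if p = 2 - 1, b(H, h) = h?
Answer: 4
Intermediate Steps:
p = 1
u = 2 (u = 3 - 1 = 2)
m(G) = 2*G/(2 + G) (m(G) = (G + G)/(G + 2) = (2*G)/(2 + G) = 2*G/(2 + G))
4 + m(p)*0 = 4 + (2*1/(2 + 1))*0 = 4 + (2*1/3)*0 = 4 + (2*1*(1/3))*0 = 4 + (2/3)*0 = 4 + 0 = 4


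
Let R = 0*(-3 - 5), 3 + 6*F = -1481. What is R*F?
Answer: 0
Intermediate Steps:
F = -742/3 (F = -½ + (⅙)*(-1481) = -½ - 1481/6 = -742/3 ≈ -247.33)
R = 0 (R = 0*(-8) = 0)
R*F = 0*(-742/3) = 0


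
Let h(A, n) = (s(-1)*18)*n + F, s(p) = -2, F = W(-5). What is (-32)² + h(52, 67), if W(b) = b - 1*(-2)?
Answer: -1391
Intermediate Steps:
W(b) = 2 + b (W(b) = b + 2 = 2 + b)
F = -3 (F = 2 - 5 = -3)
h(A, n) = -3 - 36*n (h(A, n) = (-2*18)*n - 3 = -36*n - 3 = -3 - 36*n)
(-32)² + h(52, 67) = (-32)² + (-3 - 36*67) = 1024 + (-3 - 2412) = 1024 - 2415 = -1391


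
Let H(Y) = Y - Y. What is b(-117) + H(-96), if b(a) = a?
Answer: -117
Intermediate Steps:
H(Y) = 0
b(-117) + H(-96) = -117 + 0 = -117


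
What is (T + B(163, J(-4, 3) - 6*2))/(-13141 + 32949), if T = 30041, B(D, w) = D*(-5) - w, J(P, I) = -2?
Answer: 3655/2476 ≈ 1.4762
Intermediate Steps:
B(D, w) = -w - 5*D (B(D, w) = -5*D - w = -w - 5*D)
(T + B(163, J(-4, 3) - 6*2))/(-13141 + 32949) = (30041 + (-(-2 - 6*2) - 5*163))/(-13141 + 32949) = (30041 + (-(-2 - 12) - 815))/19808 = (30041 + (-1*(-14) - 815))*(1/19808) = (30041 + (14 - 815))*(1/19808) = (30041 - 801)*(1/19808) = 29240*(1/19808) = 3655/2476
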